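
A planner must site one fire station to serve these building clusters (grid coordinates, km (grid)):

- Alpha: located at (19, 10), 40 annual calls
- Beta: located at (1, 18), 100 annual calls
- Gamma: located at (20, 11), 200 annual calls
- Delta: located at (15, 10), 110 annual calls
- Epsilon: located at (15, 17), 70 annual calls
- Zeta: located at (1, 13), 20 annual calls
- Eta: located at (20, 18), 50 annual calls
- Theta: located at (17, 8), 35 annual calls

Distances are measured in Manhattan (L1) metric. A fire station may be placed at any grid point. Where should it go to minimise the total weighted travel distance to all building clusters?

(17, 11)

Manhattan distance separates: Σwᵢ(|x−xᵢ|+|y−yᵢ|) = Σwᵢ|x−xᵢ| + Σwᵢ|y−yᵢ|, so x and y are optimised independently as 1-D weighted medians.
Total weight W = 625; half = 312.5.
x-coordinate, sorted with cumulative weight:
  x=1 (Beta, w=100) cum 100
  x=1 (Zeta, w=20) cum 120
  x=15 (Delta, w=110) cum 230
  x=15 (Epsilon, w=70) cum 300
  x=17 (Theta, w=35) cum 335  ← median
  x=19 (Alpha, w=40) cum 375
  x=20 (Gamma, w=200) cum 575
  x=20 (Eta, w=50) cum 625
⇒ x* = 17
y-coordinate, sorted with cumulative weight:
  y=8 (Theta, w=35) cum 35
  y=10 (Alpha, w=40) cum 75
  y=10 (Delta, w=110) cum 185
  y=11 (Gamma, w=200) cum 385  ← median
  y=13 (Zeta, w=20) cum 405
  y=17 (Epsilon, w=70) cum 475
  y=18 (Beta, w=100) cum 575
  y=18 (Eta, w=50) cum 625
⇒ y* = 11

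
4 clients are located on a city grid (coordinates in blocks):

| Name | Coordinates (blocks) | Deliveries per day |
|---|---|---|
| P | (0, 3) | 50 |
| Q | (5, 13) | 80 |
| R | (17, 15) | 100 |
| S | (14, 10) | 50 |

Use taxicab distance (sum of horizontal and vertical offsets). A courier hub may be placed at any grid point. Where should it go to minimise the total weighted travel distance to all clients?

Manhattan distance separates: Σwᵢ(|x−xᵢ|+|y−yᵢ|) = Σwᵢ|x−xᵢ| + Σwᵢ|y−yᵢ|, so x and y are optimised independently as 1-D weighted medians.
Total weight W = 280; half = 140.
x-coordinate, sorted with cumulative weight:
  x=0 (P, w=50) cum 50
  x=5 (Q, w=80) cum 130
  x=14 (S, w=50) cum 180  ← median
  x=17 (R, w=100) cum 280
⇒ x* = 14
y-coordinate, sorted with cumulative weight:
  y=3 (P, w=50) cum 50
  y=10 (S, w=50) cum 100
  y=13 (Q, w=80) cum 180  ← median
  y=15 (R, w=100) cum 280
⇒ y* = 13

(14, 13)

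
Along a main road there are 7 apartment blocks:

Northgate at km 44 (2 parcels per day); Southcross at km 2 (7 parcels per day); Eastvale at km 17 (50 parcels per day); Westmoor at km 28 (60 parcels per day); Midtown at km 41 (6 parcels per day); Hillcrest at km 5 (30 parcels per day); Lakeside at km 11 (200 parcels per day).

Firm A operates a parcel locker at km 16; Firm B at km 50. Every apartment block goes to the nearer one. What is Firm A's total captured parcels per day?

347

The indifferent point is the midpoint (16+50)/2 = 33; apartment blocks left of it (closer to Firm A at 16) go to Firm A, those right go to Firm B.
  Southcross at 2 (w=7) → Firm A
  Hillcrest at 5 (w=30) → Firm A
  Lakeside at 11 (w=200) → Firm A
  Eastvale at 17 (w=50) → Firm A
  Westmoor at 28 (w=60) → Firm A
  Midtown at 41 (w=6) → Firm B
  Northgate at 44 (w=2) → Firm B
Firm A captures 347; Firm B captures 8.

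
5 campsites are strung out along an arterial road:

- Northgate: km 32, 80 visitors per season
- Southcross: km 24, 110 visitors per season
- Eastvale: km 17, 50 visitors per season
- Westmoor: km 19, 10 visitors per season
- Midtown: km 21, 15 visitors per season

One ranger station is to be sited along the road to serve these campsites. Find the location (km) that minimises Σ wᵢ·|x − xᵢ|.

For a sum of weighted absolute distances on a line, the optimum is the weighted median (not the mean). Total weight W = 265; half-weight = 132.5.
Sort by position and accumulate weight:
  km 17 (Eastvale, w=50) → cum 50
  km 19 (Westmoor, w=10) → cum 60
  km 21 (Midtown, w=15) → cum 75
  km 24 (Southcross, w=110) → cum 185  ≥ 132.5 → median here
  km 32 (Northgate, w=80) → cum 265
Optimal location: km 24.

x = 24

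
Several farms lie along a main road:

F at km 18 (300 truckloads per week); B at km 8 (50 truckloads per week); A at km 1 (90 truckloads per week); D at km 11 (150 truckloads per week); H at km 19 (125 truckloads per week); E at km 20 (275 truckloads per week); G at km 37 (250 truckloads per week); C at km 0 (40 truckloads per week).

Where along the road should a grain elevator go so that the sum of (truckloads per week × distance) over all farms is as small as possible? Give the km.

x = 19

For a sum of weighted absolute distances on a line, the optimum is the weighted median (not the mean). Total weight W = 1280; half-weight = 640.
Sort by position and accumulate weight:
  km 0 (C, w=40) → cum 40
  km 1 (A, w=90) → cum 130
  km 8 (B, w=50) → cum 180
  km 11 (D, w=150) → cum 330
  km 18 (F, w=300) → cum 630
  km 19 (H, w=125) → cum 755  ≥ 640 → median here
  km 20 (E, w=275) → cum 1030
  km 37 (G, w=250) → cum 1280
Optimal location: km 19.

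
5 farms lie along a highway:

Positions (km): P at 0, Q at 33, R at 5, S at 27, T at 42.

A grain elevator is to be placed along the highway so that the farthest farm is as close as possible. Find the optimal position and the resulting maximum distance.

location 21, max distance 21

The 1-center on a line is the midpoint of the two extreme points: leftmost at 0, rightmost at 42.
Optimal location = (0 + 42)/2 = 21; maximum distance = (42 − 0)/2 = 21.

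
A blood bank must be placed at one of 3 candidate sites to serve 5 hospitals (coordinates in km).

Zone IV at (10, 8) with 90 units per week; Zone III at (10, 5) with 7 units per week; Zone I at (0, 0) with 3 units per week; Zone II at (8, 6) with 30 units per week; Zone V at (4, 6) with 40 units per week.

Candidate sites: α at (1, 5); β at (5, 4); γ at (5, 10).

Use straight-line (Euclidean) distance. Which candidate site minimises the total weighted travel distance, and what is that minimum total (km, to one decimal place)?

β, total 828.8 km

Total weighted distance at each candidate:
  α (1, 5): total = 1270.7
  β (5, 4): total = 828.8
  γ (5, 10): total = 882.6
Minimum is at β with total 828.8 km.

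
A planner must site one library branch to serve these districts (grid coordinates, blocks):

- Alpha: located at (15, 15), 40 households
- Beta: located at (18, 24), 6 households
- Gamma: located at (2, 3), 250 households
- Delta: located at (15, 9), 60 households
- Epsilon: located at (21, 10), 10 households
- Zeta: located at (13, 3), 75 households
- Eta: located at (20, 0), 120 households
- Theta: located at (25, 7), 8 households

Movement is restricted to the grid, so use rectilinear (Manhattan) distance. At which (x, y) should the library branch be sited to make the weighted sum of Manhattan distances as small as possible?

(13, 3)

Manhattan distance separates: Σwᵢ(|x−xᵢ|+|y−yᵢ|) = Σwᵢ|x−xᵢ| + Σwᵢ|y−yᵢ|, so x and y are optimised independently as 1-D weighted medians.
Total weight W = 569; half = 284.5.
x-coordinate, sorted with cumulative weight:
  x=2 (Gamma, w=250) cum 250
  x=13 (Zeta, w=75) cum 325  ← median
  x=15 (Alpha, w=40) cum 365
  x=15 (Delta, w=60) cum 425
  x=18 (Beta, w=6) cum 431
  x=20 (Eta, w=120) cum 551
  x=21 (Epsilon, w=10) cum 561
  x=25 (Theta, w=8) cum 569
⇒ x* = 13
y-coordinate, sorted with cumulative weight:
  y=0 (Eta, w=120) cum 120
  y=3 (Gamma, w=250) cum 370  ← median
  y=3 (Zeta, w=75) cum 445
  y=7 (Theta, w=8) cum 453
  y=9 (Delta, w=60) cum 513
  y=10 (Epsilon, w=10) cum 523
  y=15 (Alpha, w=40) cum 563
  y=24 (Beta, w=6) cum 569
⇒ y* = 3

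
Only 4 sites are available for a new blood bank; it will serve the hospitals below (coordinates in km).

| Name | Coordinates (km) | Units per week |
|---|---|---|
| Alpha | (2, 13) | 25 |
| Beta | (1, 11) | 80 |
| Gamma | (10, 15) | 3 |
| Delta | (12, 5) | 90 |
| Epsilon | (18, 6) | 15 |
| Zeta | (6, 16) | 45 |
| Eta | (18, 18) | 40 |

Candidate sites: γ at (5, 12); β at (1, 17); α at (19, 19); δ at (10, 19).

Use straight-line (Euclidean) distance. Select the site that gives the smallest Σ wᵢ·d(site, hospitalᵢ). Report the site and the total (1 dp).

γ, total 2290.4 km

Total weighted distance at each candidate:
  γ (5, 12): total = 2290.4
  β (1, 17): total = 3290.2
  α (19, 19): total = 4317.3
  δ (10, 19): total = 3274.6
Minimum is at γ with total 2290.4 km.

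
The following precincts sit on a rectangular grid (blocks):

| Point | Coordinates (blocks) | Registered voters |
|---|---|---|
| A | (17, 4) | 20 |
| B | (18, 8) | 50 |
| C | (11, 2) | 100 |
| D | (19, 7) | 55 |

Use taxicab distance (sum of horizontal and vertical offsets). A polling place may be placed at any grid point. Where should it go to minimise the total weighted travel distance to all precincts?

Manhattan distance separates: Σwᵢ(|x−xᵢ|+|y−yᵢ|) = Σwᵢ|x−xᵢ| + Σwᵢ|y−yᵢ|, so x and y are optimised independently as 1-D weighted medians.
Total weight W = 225; half = 112.5.
x-coordinate, sorted with cumulative weight:
  x=11 (C, w=100) cum 100
  x=17 (A, w=20) cum 120  ← median
  x=18 (B, w=50) cum 170
  x=19 (D, w=55) cum 225
⇒ x* = 17
y-coordinate, sorted with cumulative weight:
  y=2 (C, w=100) cum 100
  y=4 (A, w=20) cum 120  ← median
  y=7 (D, w=55) cum 175
  y=8 (B, w=50) cum 225
⇒ y* = 4

(17, 4)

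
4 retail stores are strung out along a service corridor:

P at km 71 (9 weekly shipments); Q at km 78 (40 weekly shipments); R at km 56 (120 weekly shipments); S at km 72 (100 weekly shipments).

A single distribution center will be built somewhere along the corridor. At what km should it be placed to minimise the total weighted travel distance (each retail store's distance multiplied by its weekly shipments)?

For a sum of weighted absolute distances on a line, the optimum is the weighted median (not the mean). Total weight W = 269; half-weight = 134.5.
Sort by position and accumulate weight:
  km 56 (R, w=120) → cum 120
  km 71 (P, w=9) → cum 129
  km 72 (S, w=100) → cum 229  ≥ 134.5 → median here
  km 78 (Q, w=40) → cum 269
Optimal location: km 72.

x = 72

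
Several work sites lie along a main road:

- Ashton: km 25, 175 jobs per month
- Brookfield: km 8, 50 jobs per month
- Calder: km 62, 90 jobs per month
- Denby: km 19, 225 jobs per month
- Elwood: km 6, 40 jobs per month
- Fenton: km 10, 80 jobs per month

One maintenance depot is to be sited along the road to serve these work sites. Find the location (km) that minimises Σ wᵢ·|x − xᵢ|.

For a sum of weighted absolute distances on a line, the optimum is the weighted median (not the mean). Total weight W = 660; half-weight = 330.
Sort by position and accumulate weight:
  km 6 (Elwood, w=40) → cum 40
  km 8 (Brookfield, w=50) → cum 90
  km 10 (Fenton, w=80) → cum 170
  km 19 (Denby, w=225) → cum 395  ≥ 330 → median here
  km 25 (Ashton, w=175) → cum 570
  km 62 (Calder, w=90) → cum 660
Optimal location: km 19.

x = 19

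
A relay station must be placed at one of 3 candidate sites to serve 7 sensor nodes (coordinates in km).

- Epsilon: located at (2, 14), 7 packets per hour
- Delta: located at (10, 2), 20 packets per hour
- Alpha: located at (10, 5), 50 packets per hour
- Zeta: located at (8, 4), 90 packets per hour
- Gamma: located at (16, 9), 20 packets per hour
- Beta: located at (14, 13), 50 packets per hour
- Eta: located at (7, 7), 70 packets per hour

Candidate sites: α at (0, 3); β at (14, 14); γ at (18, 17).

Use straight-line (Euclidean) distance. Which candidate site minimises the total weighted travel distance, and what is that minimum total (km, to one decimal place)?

Total weighted distance at each candidate:
  α (0, 3): total = 3281.1
  β (14, 14): total = 2729.7
  γ (18, 17): total = 4139.6
Minimum is at β with total 2729.7 km.

β, total 2729.7 km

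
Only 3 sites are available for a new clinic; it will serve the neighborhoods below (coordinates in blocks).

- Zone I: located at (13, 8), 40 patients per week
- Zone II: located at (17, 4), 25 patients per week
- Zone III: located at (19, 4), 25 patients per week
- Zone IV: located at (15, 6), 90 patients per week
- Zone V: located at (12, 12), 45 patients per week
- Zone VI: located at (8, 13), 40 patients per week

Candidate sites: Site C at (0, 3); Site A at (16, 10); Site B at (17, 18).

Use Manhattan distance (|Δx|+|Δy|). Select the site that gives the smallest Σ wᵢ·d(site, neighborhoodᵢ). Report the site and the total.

Site A, total 1760 blocks

Total weighted distance at each candidate:
  Site C (0, 3): total = 4955
  Site A (16, 10): total = 1760
  Site B (17, 18): total = 3625
Minimum is at Site A with total 1760 blocks.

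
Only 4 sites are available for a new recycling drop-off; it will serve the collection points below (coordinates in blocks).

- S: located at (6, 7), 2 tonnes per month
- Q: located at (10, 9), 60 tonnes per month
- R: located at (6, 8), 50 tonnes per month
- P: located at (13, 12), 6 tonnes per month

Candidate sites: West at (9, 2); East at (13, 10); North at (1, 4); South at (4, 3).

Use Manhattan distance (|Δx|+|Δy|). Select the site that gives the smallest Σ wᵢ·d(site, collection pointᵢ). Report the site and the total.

East, total 722 blocks

Total weighted distance at each candidate:
  West (9, 2): total = 1030
  East (13, 10): total = 722
  North (1, 4): total = 1426
  South (4, 3): total = 1190
Minimum is at East with total 722 blocks.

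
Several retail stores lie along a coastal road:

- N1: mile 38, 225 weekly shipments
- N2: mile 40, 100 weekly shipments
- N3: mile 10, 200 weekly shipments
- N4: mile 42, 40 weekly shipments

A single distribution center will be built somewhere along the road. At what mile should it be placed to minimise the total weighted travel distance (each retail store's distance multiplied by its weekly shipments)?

x = 38

For a sum of weighted absolute distances on a line, the optimum is the weighted median (not the mean). Total weight W = 565; half-weight = 282.5.
Sort by position and accumulate weight:
  mile 10 (N3, w=200) → cum 200
  mile 38 (N1, w=225) → cum 425  ≥ 282.5 → median here
  mile 40 (N2, w=100) → cum 525
  mile 42 (N4, w=40) → cum 565
Optimal location: mile 38.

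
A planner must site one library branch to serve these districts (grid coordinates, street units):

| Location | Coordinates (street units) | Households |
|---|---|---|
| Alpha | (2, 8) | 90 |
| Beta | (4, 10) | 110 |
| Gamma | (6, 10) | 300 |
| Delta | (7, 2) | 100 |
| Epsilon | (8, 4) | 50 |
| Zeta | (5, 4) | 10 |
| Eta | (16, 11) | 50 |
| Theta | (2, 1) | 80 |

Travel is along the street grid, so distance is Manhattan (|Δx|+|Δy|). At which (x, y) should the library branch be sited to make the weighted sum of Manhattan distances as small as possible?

(6, 10)

Manhattan distance separates: Σwᵢ(|x−xᵢ|+|y−yᵢ|) = Σwᵢ|x−xᵢ| + Σwᵢ|y−yᵢ|, so x and y are optimised independently as 1-D weighted medians.
Total weight W = 790; half = 395.
x-coordinate, sorted with cumulative weight:
  x=2 (Alpha, w=90) cum 90
  x=2 (Theta, w=80) cum 170
  x=4 (Beta, w=110) cum 280
  x=5 (Zeta, w=10) cum 290
  x=6 (Gamma, w=300) cum 590  ← median
  x=7 (Delta, w=100) cum 690
  x=8 (Epsilon, w=50) cum 740
  x=16 (Eta, w=50) cum 790
⇒ x* = 6
y-coordinate, sorted with cumulative weight:
  y=1 (Theta, w=80) cum 80
  y=2 (Delta, w=100) cum 180
  y=4 (Epsilon, w=50) cum 230
  y=4 (Zeta, w=10) cum 240
  y=8 (Alpha, w=90) cum 330
  y=10 (Beta, w=110) cum 440  ← median
  y=10 (Gamma, w=300) cum 740
  y=11 (Eta, w=50) cum 790
⇒ y* = 10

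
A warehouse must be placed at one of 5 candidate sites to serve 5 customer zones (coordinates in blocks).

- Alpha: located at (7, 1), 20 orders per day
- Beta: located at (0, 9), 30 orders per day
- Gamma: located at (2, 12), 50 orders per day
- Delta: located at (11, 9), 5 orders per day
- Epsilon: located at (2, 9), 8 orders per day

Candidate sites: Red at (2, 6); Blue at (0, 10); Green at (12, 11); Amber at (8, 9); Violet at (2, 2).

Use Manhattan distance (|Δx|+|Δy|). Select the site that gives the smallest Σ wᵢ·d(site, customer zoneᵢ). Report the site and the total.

Total weighted distance at each candidate:
  Red (2, 6): total = 734
  Blue (0, 10): total = 634
  Green (12, 11): total = 1381
  Amber (8, 9): total = 933
  Violet (2, 2): total = 1026
Minimum is at Blue with total 634 blocks.

Blue, total 634 blocks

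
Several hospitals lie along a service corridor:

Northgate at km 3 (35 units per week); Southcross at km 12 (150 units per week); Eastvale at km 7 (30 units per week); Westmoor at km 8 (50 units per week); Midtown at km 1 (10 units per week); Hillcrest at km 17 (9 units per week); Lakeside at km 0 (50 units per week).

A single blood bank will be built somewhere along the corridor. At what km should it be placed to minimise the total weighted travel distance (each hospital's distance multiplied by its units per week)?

For a sum of weighted absolute distances on a line, the optimum is the weighted median (not the mean). Total weight W = 334; half-weight = 167.
Sort by position and accumulate weight:
  km 0 (Lakeside, w=50) → cum 50
  km 1 (Midtown, w=10) → cum 60
  km 3 (Northgate, w=35) → cum 95
  km 7 (Eastvale, w=30) → cum 125
  km 8 (Westmoor, w=50) → cum 175  ≥ 167 → median here
  km 12 (Southcross, w=150) → cum 325
  km 17 (Hillcrest, w=9) → cum 334
Optimal location: km 8.

x = 8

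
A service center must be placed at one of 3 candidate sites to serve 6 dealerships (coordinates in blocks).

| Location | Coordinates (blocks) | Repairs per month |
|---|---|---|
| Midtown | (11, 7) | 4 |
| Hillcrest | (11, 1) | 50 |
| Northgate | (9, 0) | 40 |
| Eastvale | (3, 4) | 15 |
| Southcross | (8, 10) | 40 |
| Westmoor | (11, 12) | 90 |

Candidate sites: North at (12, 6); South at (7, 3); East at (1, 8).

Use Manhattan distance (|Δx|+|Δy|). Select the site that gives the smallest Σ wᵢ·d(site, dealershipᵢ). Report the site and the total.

North, total 1783 blocks

Total weighted distance at each candidate:
  North (12, 6): total = 1783
  South (7, 3): total = 2097
  East (1, 8): total = 3244
Minimum is at North with total 1783 blocks.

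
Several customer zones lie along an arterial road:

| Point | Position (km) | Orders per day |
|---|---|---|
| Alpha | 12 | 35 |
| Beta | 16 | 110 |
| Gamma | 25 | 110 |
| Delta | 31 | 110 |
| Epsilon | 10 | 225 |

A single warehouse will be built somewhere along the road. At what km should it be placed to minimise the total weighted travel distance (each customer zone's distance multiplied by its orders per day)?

For a sum of weighted absolute distances on a line, the optimum is the weighted median (not the mean). Total weight W = 590; half-weight = 295.
Sort by position and accumulate weight:
  km 10 (Epsilon, w=225) → cum 225
  km 12 (Alpha, w=35) → cum 260
  km 16 (Beta, w=110) → cum 370  ≥ 295 → median here
  km 25 (Gamma, w=110) → cum 480
  km 31 (Delta, w=110) → cum 590
Optimal location: km 16.

x = 16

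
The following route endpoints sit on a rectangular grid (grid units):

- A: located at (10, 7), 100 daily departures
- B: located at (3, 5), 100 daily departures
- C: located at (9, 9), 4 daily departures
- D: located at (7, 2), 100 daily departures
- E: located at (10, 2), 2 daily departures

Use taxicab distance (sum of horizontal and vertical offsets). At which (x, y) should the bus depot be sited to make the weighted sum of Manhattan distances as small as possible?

Manhattan distance separates: Σwᵢ(|x−xᵢ|+|y−yᵢ|) = Σwᵢ|x−xᵢ| + Σwᵢ|y−yᵢ|, so x and y are optimised independently as 1-D weighted medians.
Total weight W = 306; half = 153.
x-coordinate, sorted with cumulative weight:
  x=3 (B, w=100) cum 100
  x=7 (D, w=100) cum 200  ← median
  x=9 (C, w=4) cum 204
  x=10 (A, w=100) cum 304
  x=10 (E, w=2) cum 306
⇒ x* = 7
y-coordinate, sorted with cumulative weight:
  y=2 (D, w=100) cum 100
  y=2 (E, w=2) cum 102
  y=5 (B, w=100) cum 202  ← median
  y=7 (A, w=100) cum 302
  y=9 (C, w=4) cum 306
⇒ y* = 5

(7, 5)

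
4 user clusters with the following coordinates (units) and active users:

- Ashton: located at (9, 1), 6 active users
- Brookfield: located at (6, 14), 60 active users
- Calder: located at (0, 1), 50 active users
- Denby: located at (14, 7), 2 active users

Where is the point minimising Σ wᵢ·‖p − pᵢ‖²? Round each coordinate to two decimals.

(3.75, 7.71)

The minimiser of Σwᵢ‖p−pᵢ‖² is the weighted centroid p* = (Σwᵢpᵢ)/(Σwᵢ).
Σwᵢ = 118.
Σwᵢxᵢ = 6·9 + 60·6 + 50·0 + 2·14 = 442.
Σwᵢyᵢ = 6·1 + 60·14 + 50·1 + 2·7 = 910.
x* = 442/118 = 3.75, y* = 910/118 = 7.71.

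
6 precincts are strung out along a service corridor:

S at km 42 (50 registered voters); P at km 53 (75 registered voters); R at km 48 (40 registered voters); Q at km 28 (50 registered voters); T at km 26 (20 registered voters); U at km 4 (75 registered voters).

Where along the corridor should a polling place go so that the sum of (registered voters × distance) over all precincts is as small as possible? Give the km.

x = 42

For a sum of weighted absolute distances on a line, the optimum is the weighted median (not the mean). Total weight W = 310; half-weight = 155.
Sort by position and accumulate weight:
  km 4 (U, w=75) → cum 75
  km 26 (T, w=20) → cum 95
  km 28 (Q, w=50) → cum 145
  km 42 (S, w=50) → cum 195  ≥ 155 → median here
  km 48 (R, w=40) → cum 235
  km 53 (P, w=75) → cum 310
Optimal location: km 42.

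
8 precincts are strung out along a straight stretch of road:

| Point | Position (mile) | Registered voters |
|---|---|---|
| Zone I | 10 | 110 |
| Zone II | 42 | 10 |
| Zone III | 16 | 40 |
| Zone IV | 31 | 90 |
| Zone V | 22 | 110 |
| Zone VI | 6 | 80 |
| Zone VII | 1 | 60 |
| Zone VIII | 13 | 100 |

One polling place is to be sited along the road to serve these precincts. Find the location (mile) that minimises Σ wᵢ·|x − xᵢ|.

x = 13

For a sum of weighted absolute distances on a line, the optimum is the weighted median (not the mean). Total weight W = 600; half-weight = 300.
Sort by position and accumulate weight:
  mile 1 (Zone VII, w=60) → cum 60
  mile 6 (Zone VI, w=80) → cum 140
  mile 10 (Zone I, w=110) → cum 250
  mile 13 (Zone VIII, w=100) → cum 350  ≥ 300 → median here
  mile 16 (Zone III, w=40) → cum 390
  mile 22 (Zone V, w=110) → cum 500
  mile 31 (Zone IV, w=90) → cum 590
  mile 42 (Zone II, w=10) → cum 600
Optimal location: mile 13.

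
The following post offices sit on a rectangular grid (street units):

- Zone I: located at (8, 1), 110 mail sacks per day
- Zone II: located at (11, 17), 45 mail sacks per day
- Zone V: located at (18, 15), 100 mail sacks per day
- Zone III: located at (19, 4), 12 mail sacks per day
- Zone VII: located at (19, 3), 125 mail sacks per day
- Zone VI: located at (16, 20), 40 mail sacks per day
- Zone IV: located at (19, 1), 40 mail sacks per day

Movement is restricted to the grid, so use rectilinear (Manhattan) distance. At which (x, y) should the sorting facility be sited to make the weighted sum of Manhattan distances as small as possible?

Manhattan distance separates: Σwᵢ(|x−xᵢ|+|y−yᵢ|) = Σwᵢ|x−xᵢ| + Σwᵢ|y−yᵢ|, so x and y are optimised independently as 1-D weighted medians.
Total weight W = 472; half = 236.
x-coordinate, sorted with cumulative weight:
  x=8 (Zone I, w=110) cum 110
  x=11 (Zone II, w=45) cum 155
  x=16 (Zone VI, w=40) cum 195
  x=18 (Zone V, w=100) cum 295  ← median
  x=19 (Zone III, w=12) cum 307
  x=19 (Zone VII, w=125) cum 432
  x=19 (Zone IV, w=40) cum 472
⇒ x* = 18
y-coordinate, sorted with cumulative weight:
  y=1 (Zone I, w=110) cum 110
  y=1 (Zone IV, w=40) cum 150
  y=3 (Zone VII, w=125) cum 275  ← median
  y=4 (Zone III, w=12) cum 287
  y=15 (Zone V, w=100) cum 387
  y=17 (Zone II, w=45) cum 432
  y=20 (Zone VI, w=40) cum 472
⇒ y* = 3

(18, 3)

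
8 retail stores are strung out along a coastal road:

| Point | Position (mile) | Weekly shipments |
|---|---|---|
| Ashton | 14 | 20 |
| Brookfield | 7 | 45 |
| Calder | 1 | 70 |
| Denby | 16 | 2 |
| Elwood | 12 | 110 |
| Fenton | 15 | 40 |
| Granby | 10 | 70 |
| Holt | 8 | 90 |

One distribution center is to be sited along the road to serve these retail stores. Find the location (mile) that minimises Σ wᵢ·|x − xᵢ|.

For a sum of weighted absolute distances on a line, the optimum is the weighted median (not the mean). Total weight W = 447; half-weight = 223.5.
Sort by position and accumulate weight:
  mile 1 (Calder, w=70) → cum 70
  mile 7 (Brookfield, w=45) → cum 115
  mile 8 (Holt, w=90) → cum 205
  mile 10 (Granby, w=70) → cum 275  ≥ 223.5 → median here
  mile 12 (Elwood, w=110) → cum 385
  mile 14 (Ashton, w=20) → cum 405
  mile 15 (Fenton, w=40) → cum 445
  mile 16 (Denby, w=2) → cum 447
Optimal location: mile 10.

x = 10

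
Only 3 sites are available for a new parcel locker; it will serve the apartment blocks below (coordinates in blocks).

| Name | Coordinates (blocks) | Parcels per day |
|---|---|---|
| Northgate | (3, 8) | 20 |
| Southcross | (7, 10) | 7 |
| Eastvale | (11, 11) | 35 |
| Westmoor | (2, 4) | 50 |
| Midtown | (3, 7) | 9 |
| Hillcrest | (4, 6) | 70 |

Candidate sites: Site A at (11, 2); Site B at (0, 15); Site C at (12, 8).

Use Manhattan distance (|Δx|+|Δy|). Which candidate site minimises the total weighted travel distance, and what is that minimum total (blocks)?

Site C, total 1859 blocks

Total weighted distance at each candidate:
  Site A (11, 2): total = 2116
  Site B (0, 15): total = 2468
  Site C (12, 8): total = 1859
Minimum is at Site C with total 1859 blocks.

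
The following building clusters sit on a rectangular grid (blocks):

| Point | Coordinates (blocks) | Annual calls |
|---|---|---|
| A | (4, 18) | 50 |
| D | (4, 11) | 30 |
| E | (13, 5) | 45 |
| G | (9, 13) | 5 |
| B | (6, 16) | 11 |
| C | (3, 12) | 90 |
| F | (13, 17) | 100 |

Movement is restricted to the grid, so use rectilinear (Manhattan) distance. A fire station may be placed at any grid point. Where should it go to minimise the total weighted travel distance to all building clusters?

Manhattan distance separates: Σwᵢ(|x−xᵢ|+|y−yᵢ|) = Σwᵢ|x−xᵢ| + Σwᵢ|y−yᵢ|, so x and y are optimised independently as 1-D weighted medians.
Total weight W = 331; half = 165.5.
x-coordinate, sorted with cumulative weight:
  x=3 (C, w=90) cum 90
  x=4 (A, w=50) cum 140
  x=4 (D, w=30) cum 170  ← median
  x=6 (B, w=11) cum 181
  x=9 (G, w=5) cum 186
  x=13 (E, w=45) cum 231
  x=13 (F, w=100) cum 331
⇒ x* = 4
y-coordinate, sorted with cumulative weight:
  y=5 (E, w=45) cum 45
  y=11 (D, w=30) cum 75
  y=12 (C, w=90) cum 165
  y=13 (G, w=5) cum 170  ← median
  y=16 (B, w=11) cum 181
  y=17 (F, w=100) cum 281
  y=18 (A, w=50) cum 331
⇒ y* = 13

(4, 13)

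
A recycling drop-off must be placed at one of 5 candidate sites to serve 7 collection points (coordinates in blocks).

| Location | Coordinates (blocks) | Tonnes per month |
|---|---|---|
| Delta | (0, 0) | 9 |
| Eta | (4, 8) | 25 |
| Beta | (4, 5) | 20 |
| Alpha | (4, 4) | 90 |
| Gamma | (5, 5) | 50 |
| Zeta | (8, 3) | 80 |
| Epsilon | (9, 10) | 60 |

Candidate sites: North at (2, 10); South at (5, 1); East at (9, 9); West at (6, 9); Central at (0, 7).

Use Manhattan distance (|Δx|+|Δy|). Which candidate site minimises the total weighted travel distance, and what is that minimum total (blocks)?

Total weighted distance at each candidate:
  North (2, 10): total = 2928
  South (5, 1): total = 2094
  East (9, 9): total = 2412
  West (6, 9): total = 2090
  Central (0, 7): total = 2968
Minimum is at West with total 2090 blocks.

West, total 2090 blocks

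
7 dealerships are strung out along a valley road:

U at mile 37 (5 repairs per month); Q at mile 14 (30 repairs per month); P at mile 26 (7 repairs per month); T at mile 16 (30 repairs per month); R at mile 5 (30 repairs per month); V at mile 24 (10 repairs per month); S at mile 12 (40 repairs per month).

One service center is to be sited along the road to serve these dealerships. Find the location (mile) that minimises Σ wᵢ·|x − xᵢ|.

For a sum of weighted absolute distances on a line, the optimum is the weighted median (not the mean). Total weight W = 152; half-weight = 76.
Sort by position and accumulate weight:
  mile 5 (R, w=30) → cum 30
  mile 12 (S, w=40) → cum 70
  mile 14 (Q, w=30) → cum 100  ≥ 76 → median here
  mile 16 (T, w=30) → cum 130
  mile 24 (V, w=10) → cum 140
  mile 26 (P, w=7) → cum 147
  mile 37 (U, w=5) → cum 152
Optimal location: mile 14.

x = 14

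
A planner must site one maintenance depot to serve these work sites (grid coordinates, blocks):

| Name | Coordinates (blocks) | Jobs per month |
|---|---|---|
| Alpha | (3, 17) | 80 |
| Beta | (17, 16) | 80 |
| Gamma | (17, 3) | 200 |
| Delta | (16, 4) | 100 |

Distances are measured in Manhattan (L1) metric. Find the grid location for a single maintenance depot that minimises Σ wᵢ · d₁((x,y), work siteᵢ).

(17, 4)

Manhattan distance separates: Σwᵢ(|x−xᵢ|+|y−yᵢ|) = Σwᵢ|x−xᵢ| + Σwᵢ|y−yᵢ|, so x and y are optimised independently as 1-D weighted medians.
Total weight W = 460; half = 230.
x-coordinate, sorted with cumulative weight:
  x=3 (Alpha, w=80) cum 80
  x=16 (Delta, w=100) cum 180
  x=17 (Beta, w=80) cum 260  ← median
  x=17 (Gamma, w=200) cum 460
⇒ x* = 17
y-coordinate, sorted with cumulative weight:
  y=3 (Gamma, w=200) cum 200
  y=4 (Delta, w=100) cum 300  ← median
  y=16 (Beta, w=80) cum 380
  y=17 (Alpha, w=80) cum 460
⇒ y* = 4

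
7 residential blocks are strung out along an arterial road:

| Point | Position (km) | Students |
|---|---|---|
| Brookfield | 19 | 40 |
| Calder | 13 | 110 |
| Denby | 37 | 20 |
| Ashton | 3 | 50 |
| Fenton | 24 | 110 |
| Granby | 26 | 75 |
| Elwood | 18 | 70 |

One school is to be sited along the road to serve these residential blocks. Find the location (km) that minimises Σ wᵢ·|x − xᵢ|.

For a sum of weighted absolute distances on a line, the optimum is the weighted median (not the mean). Total weight W = 475; half-weight = 237.5.
Sort by position and accumulate weight:
  km 3 (Ashton, w=50) → cum 50
  km 13 (Calder, w=110) → cum 160
  km 18 (Elwood, w=70) → cum 230
  km 19 (Brookfield, w=40) → cum 270  ≥ 237.5 → median here
  km 24 (Fenton, w=110) → cum 380
  km 26 (Granby, w=75) → cum 455
  km 37 (Denby, w=20) → cum 475
Optimal location: km 19.

x = 19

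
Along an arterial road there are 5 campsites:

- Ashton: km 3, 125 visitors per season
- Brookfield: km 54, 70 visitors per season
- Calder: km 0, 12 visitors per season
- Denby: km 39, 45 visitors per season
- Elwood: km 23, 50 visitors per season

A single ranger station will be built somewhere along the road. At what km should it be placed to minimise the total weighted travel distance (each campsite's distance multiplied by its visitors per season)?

x = 23

For a sum of weighted absolute distances on a line, the optimum is the weighted median (not the mean). Total weight W = 302; half-weight = 151.
Sort by position and accumulate weight:
  km 0 (Calder, w=12) → cum 12
  km 3 (Ashton, w=125) → cum 137
  km 23 (Elwood, w=50) → cum 187  ≥ 151 → median here
  km 39 (Denby, w=45) → cum 232
  km 54 (Brookfield, w=70) → cum 302
Optimal location: km 23.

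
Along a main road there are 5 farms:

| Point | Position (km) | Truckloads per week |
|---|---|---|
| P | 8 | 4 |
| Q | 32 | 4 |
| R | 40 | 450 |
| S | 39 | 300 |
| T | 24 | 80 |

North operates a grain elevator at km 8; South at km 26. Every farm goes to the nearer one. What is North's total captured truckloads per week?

4

The indifferent point is the midpoint (8+26)/2 = 17; farms left of it (closer to North at 8) go to North, those right go to South.
  P at 8 (w=4) → North
  T at 24 (w=80) → South
  Q at 32 (w=4) → South
  S at 39 (w=300) → South
  R at 40 (w=450) → South
North captures 4; South captures 834.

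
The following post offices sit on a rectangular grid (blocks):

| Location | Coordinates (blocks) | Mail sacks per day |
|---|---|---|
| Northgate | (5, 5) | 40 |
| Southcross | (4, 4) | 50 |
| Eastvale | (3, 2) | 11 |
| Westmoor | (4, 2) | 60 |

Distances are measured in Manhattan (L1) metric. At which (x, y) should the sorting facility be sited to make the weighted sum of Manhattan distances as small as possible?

(4, 4)

Manhattan distance separates: Σwᵢ(|x−xᵢ|+|y−yᵢ|) = Σwᵢ|x−xᵢ| + Σwᵢ|y−yᵢ|, so x and y are optimised independently as 1-D weighted medians.
Total weight W = 161; half = 80.5.
x-coordinate, sorted with cumulative weight:
  x=3 (Eastvale, w=11) cum 11
  x=4 (Southcross, w=50) cum 61
  x=4 (Westmoor, w=60) cum 121  ← median
  x=5 (Northgate, w=40) cum 161
⇒ x* = 4
y-coordinate, sorted with cumulative weight:
  y=2 (Eastvale, w=11) cum 11
  y=2 (Westmoor, w=60) cum 71
  y=4 (Southcross, w=50) cum 121  ← median
  y=5 (Northgate, w=40) cum 161
⇒ y* = 4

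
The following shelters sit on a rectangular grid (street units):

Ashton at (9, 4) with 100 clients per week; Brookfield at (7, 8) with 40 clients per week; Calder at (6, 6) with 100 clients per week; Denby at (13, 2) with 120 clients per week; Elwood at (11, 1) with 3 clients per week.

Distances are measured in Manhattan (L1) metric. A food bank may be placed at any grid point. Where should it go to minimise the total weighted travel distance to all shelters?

(9, 4)

Manhattan distance separates: Σwᵢ(|x−xᵢ|+|y−yᵢ|) = Σwᵢ|x−xᵢ| + Σwᵢ|y−yᵢ|, so x and y are optimised independently as 1-D weighted medians.
Total weight W = 363; half = 181.5.
x-coordinate, sorted with cumulative weight:
  x=6 (Calder, w=100) cum 100
  x=7 (Brookfield, w=40) cum 140
  x=9 (Ashton, w=100) cum 240  ← median
  x=11 (Elwood, w=3) cum 243
  x=13 (Denby, w=120) cum 363
⇒ x* = 9
y-coordinate, sorted with cumulative weight:
  y=1 (Elwood, w=3) cum 3
  y=2 (Denby, w=120) cum 123
  y=4 (Ashton, w=100) cum 223  ← median
  y=6 (Calder, w=100) cum 323
  y=8 (Brookfield, w=40) cum 363
⇒ y* = 4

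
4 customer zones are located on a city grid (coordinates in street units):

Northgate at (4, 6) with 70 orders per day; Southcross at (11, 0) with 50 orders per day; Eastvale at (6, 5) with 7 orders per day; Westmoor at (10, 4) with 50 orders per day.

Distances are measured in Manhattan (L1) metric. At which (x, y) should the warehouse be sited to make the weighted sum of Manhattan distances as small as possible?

Manhattan distance separates: Σwᵢ(|x−xᵢ|+|y−yᵢ|) = Σwᵢ|x−xᵢ| + Σwᵢ|y−yᵢ|, so x and y are optimised independently as 1-D weighted medians.
Total weight W = 177; half = 88.5.
x-coordinate, sorted with cumulative weight:
  x=4 (Northgate, w=70) cum 70
  x=6 (Eastvale, w=7) cum 77
  x=10 (Westmoor, w=50) cum 127  ← median
  x=11 (Southcross, w=50) cum 177
⇒ x* = 10
y-coordinate, sorted with cumulative weight:
  y=0 (Southcross, w=50) cum 50
  y=4 (Westmoor, w=50) cum 100  ← median
  y=5 (Eastvale, w=7) cum 107
  y=6 (Northgate, w=70) cum 177
⇒ y* = 4

(10, 4)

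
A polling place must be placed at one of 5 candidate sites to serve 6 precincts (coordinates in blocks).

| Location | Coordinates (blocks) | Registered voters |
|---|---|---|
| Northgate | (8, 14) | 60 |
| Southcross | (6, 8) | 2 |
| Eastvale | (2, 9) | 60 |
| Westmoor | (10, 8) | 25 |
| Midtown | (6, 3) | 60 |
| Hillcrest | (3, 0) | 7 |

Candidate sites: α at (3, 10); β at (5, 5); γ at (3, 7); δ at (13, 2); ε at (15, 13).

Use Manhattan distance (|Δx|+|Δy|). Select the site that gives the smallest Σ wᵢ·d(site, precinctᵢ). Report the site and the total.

Total weighted distance at each candidate:
  α (3, 10): total = 1565
  β (5, 5): total = 1577
  γ (3, 7): total = 1577
  δ (13, 2): total = 2915
  ε (15, 13): total = 3093
Minimum is at α with total 1565 blocks.

α, total 1565 blocks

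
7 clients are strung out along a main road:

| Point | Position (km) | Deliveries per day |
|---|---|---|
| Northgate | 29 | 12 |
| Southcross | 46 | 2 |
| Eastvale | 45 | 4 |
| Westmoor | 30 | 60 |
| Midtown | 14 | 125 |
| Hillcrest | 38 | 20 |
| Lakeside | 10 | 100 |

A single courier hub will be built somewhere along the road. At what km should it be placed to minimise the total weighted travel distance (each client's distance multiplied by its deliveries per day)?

x = 14

For a sum of weighted absolute distances on a line, the optimum is the weighted median (not the mean). Total weight W = 323; half-weight = 161.5.
Sort by position and accumulate weight:
  km 10 (Lakeside, w=100) → cum 100
  km 14 (Midtown, w=125) → cum 225  ≥ 161.5 → median here
  km 29 (Northgate, w=12) → cum 237
  km 30 (Westmoor, w=60) → cum 297
  km 38 (Hillcrest, w=20) → cum 317
  km 45 (Eastvale, w=4) → cum 321
  km 46 (Southcross, w=2) → cum 323
Optimal location: km 14.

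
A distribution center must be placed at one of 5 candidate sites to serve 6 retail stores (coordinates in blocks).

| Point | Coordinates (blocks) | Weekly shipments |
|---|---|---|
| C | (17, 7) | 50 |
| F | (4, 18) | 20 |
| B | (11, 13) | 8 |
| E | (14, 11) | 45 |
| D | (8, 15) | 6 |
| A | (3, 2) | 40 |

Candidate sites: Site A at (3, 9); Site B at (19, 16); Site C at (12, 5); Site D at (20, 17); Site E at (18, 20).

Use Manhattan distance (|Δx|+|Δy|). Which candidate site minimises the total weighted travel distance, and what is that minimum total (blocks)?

Total weighted distance at each candidate:
  Site A (3, 9): total = 2027
  Site B (19, 16): total = 2700
  Site C (12, 5): total = 1766
  Site D (20, 17): total = 2998
  Site E (18, 20): total = 3127
Minimum is at Site C with total 1766 blocks.

Site C, total 1766 blocks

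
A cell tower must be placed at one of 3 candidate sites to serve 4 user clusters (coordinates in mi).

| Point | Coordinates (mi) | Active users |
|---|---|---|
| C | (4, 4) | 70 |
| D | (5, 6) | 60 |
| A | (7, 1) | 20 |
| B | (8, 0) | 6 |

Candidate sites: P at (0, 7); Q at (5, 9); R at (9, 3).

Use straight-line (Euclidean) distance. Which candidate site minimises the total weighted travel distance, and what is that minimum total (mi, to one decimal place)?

R, total 732.5 mi

Total weighted distance at each candidate:
  P (0, 7): total = 904.1
  Q (5, 9): total = 758.8
  R (9, 3): total = 732.5
Minimum is at R with total 732.5 mi.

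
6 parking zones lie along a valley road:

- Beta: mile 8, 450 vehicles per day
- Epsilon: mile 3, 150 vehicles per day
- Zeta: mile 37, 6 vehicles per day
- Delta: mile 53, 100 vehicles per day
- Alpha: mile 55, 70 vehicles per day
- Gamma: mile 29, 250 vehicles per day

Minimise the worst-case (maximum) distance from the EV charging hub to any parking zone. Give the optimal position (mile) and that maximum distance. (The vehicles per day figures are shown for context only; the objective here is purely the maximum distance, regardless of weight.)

location 29, max distance 26

The 1-center on a line is the midpoint of the two extreme points: leftmost at 3, rightmost at 55.
Optimal location = (3 + 55)/2 = 29; maximum distance = (55 − 3)/2 = 26.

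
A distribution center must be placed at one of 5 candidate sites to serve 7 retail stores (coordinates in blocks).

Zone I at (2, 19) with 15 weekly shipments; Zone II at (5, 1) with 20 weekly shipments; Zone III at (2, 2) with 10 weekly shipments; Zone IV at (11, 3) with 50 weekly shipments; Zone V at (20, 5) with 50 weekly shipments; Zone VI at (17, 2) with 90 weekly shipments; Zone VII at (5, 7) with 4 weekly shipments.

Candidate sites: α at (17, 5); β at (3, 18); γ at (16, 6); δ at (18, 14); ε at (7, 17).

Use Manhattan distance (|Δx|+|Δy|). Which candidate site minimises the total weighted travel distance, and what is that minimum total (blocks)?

α, total 1811 blocks

Total weighted distance at each candidate:
  α (17, 5): total = 1811
  β (3, 18): total = 5982
  γ (16, 6): total = 2053
  δ (18, 14): total = 3815
  ε (7, 17): total = 5113
Minimum is at α with total 1811 blocks.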